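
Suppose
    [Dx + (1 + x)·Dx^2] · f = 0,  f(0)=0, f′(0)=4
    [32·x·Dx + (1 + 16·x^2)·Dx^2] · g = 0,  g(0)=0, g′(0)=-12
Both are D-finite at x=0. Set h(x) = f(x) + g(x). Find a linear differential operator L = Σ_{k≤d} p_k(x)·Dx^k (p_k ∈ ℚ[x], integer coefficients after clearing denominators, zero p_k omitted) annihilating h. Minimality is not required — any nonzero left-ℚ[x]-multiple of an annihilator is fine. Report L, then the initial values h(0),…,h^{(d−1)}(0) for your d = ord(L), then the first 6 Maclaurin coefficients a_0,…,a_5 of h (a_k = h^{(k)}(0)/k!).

f: a_k = 0, 4, -2, 4/3, -1, 4/5, …
g: a_k = 0, -12, 0, 64, 0, -3072/5, …
L₀ := lclm(L_f,L_g); ord L₀ ≤ 2+2.
L = (-32 - 96·x + 1536·x^2 + 512·x^3)·Dx + (-34 - 64·x + 1440·x^2 + 3072·x^3 + 1024·x^4)·Dx^2 + (-1 + 31·x + 32·x^2 + 512·x^3 + 768·x^4 + 256·x^5)·Dx^3  (order 3).
h: a_k = 0, -8, -2, 196/3, -1, -3068/5, …
ICs: h(0) = 0, h′(0) = -8, h′′(0) = -4.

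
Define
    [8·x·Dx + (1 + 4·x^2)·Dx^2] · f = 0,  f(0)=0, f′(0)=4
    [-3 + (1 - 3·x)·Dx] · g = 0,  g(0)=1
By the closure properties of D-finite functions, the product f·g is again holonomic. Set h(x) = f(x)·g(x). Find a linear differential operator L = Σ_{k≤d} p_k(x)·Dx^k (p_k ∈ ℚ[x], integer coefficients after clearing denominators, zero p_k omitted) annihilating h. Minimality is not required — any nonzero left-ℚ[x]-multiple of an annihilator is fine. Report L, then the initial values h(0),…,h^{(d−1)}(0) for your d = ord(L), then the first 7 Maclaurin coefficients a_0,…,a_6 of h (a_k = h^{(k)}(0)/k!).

L = 24·x + (6 - 8·x + 48·x^2)·Dx + (-1 + 3·x - 4·x^2 + 12·x^3)·Dx^2  (order 2).
h: a_k = 0, 4, 12, 92/3, 92, 1444/5, 4332/5, …
ICs: h(0) = 0, h′(0) = 4.

f: a_k = 0, 4, 0, -16/3, 0, 64/5, 0, …
g: a_k = 1, 3, 9, 27, 81, 243, 729, …
Sym-product of L_f,L_g gives L₀ (≤ ord 2).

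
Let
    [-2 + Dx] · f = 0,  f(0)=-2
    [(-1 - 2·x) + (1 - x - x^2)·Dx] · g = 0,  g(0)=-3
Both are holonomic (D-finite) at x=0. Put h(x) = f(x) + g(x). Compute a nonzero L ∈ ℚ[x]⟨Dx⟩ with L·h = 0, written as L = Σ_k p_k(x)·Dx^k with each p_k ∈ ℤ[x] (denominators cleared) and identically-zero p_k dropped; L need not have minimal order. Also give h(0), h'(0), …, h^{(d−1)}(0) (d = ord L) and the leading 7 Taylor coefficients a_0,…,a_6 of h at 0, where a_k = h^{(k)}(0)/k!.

f: a_k = -2, -4, -4, -8/3, -4/3, -8/15, -8/45, …
g: a_k = -3, -3, -6, -9, -15, -24, -39, …
f+g: L₀ = lclm(L_f,L_g), ord ≤ 1+1.
L = (4 + 8·x + 24·x^2 + 8·x^3) + (-14·x - 10·x^2 + 8·x^3 + 4·x^4)·Dx + (-1 + 5·x - x^2 - 6·x^3 - 2·x^4)·Dx^2  (order 2).
h: a_k = -5, -7, -10, -35/3, -49/3, -368/15, -1763/45, …
ICs: h(0) = -5, h′(0) = -7.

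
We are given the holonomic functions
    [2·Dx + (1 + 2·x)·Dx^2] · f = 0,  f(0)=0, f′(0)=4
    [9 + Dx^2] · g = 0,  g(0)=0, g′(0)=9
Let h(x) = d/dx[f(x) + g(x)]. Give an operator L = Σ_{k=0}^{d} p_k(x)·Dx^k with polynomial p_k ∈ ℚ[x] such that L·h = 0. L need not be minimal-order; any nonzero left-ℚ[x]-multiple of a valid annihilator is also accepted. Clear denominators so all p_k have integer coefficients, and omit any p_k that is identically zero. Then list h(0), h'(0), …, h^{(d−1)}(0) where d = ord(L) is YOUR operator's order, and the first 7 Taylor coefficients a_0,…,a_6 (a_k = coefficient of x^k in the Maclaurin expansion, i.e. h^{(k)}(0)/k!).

L = (594 + 648·x + 648·x^2) + (153 + 630·x + 972·x^2 + 648·x^3)·Dx + (66 + 72·x + 72·x^2)·Dx^2 + (17 + 70·x + 108·x^2 + 72·x^3)·Dx^3  (order 3).
h: a_k = 13, -8, -49/2, -32, 755/8, -128, 19751/80, …
ICs: h(0) = 13, h′(0) = -8, h′′(0) = -49.

f: a_k = 0, 4, -4, 16/3, -8, 64/5, -64/3, …
g: a_k = 0, 9, 0, -27/2, 0, 243/40, 0, …
L₀ := lclm(L_f,L_g); ord L₀ ≤ 2+2.
Derive L from L₀ (diff closure).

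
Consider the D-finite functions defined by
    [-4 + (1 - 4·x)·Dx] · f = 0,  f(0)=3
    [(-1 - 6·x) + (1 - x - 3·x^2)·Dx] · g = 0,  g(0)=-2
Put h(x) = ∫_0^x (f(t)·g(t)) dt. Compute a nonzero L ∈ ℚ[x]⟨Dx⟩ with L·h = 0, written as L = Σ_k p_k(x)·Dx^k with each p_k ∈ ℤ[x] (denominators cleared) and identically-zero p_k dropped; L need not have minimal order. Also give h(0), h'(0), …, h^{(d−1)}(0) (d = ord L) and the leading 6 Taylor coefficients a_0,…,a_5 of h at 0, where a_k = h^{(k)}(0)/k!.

f: a_k = 3, 12, 48, 192, 768, 3072, …
g: a_k = -2, -2, -8, -14, -38, -80, …
Sym-product of L_f,L_g gives L₀ (≤ ord 1).
h=∫₀ˣh₀: take L = L₀·Dx.
L = (-5 + 2·x + 36·x^2)·Dx + (1 - 5·x + x^2 + 12·x^3)·Dx^2  (order 2).
h: a_k = 0, -6, -15, -48, -309/2, -2586/5, …
ICs: h(0) = 0, h′(0) = -6.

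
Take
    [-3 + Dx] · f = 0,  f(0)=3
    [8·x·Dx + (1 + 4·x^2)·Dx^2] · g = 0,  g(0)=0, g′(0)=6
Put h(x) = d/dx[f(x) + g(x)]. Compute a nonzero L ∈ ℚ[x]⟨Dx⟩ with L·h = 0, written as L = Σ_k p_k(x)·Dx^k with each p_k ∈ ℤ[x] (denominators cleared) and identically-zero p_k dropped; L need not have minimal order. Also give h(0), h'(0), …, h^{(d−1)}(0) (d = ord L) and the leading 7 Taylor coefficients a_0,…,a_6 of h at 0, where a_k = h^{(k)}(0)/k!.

f: a_k = 3, 9, 27/2, 27/2, 81/8, 243/40, 243/80, …
g: a_k = 0, 6, 0, -8, 0, 96/5, 0, …
Weyl lclm of L_f,L_g ⇒ L₀ (ord ≤ 3).
h₀' ⇒ L via d/dx closure of L₀.
L = (24 - 72·x - 288·x^2 - 288·x^3) + (-17 + 24·x^2 - 144·x^4)·Dx + (3 + 8·x + 24·x^2 + 32·x^3 + 48·x^4)·Dx^2  (order 2).
h: a_k = 15, 27, 33/2, 81/2, 1011/8, 729/40, -29991/80, …
ICs: h(0) = 15, h′(0) = 27.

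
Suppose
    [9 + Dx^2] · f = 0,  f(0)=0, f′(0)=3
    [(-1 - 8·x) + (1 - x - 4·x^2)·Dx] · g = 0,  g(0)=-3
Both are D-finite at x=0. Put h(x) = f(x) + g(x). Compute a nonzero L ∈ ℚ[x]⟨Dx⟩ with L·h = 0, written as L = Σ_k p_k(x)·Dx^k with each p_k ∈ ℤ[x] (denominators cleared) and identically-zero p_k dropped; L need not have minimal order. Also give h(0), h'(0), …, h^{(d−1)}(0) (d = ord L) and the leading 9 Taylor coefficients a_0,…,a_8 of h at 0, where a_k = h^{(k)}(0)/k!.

f: a_k = 0, 3, 0, -9/2, 0, 81/40, 0, -243/560, 0, …
g: a_k = -3, -3, -15, -27, -87, -195, -543, -1323, -3495, …
f+g: L₀ = lclm(L_f,L_g), ord ≤ 2+1.
L = (-567 - 4806·x - 3321·x^2 - 9936·x^3 - 6480·x^4 - 10368·x^5) + (171 - 117·x - 441·x^2 + 135·x^3 - 540·x^4 - 3888·x^5 - 5184·x^6)·Dx + (-63 - 534·x - 369·x^2 - 1104·x^3 - 720·x^4 - 1152·x^5)·Dx^2 + (19 - 13·x - 49·x^2 + 15·x^3 - 60·x^4 - 432·x^5 - 576·x^6)·Dx^3  (order 3).
h: a_k = -3, 0, -15, -63/2, -87, -7719/40, -543, -741123/560, -3495, …
ICs: h(0) = -3, h′(0) = 0, h′′(0) = -30.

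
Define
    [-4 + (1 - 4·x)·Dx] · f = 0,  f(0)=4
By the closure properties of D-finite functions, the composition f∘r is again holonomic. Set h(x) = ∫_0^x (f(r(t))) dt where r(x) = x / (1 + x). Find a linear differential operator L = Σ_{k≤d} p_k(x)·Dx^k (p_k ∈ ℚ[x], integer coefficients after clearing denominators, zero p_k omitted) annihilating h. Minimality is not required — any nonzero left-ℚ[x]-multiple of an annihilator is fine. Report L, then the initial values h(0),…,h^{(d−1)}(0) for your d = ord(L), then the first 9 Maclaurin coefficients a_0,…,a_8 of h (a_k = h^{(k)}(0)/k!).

L = 4·Dx + (-1 + 2·x + 3·x^2)·Dx^2  (order 2).
h: a_k = 0, 4, 8, 16, 36, 432/5, 216, 3888/7, 1458, …
ICs: h(0) = 0, h′(0) = 4.

f: a_k = 4, 16, 64, 256, 1024, 4096, 16384, 65536, 262144, …
Substitute x→r, Dx→(1/r')Dx; clear ⇒ L₀.
h=∫h₀ ⇒ L = L₀·Dx.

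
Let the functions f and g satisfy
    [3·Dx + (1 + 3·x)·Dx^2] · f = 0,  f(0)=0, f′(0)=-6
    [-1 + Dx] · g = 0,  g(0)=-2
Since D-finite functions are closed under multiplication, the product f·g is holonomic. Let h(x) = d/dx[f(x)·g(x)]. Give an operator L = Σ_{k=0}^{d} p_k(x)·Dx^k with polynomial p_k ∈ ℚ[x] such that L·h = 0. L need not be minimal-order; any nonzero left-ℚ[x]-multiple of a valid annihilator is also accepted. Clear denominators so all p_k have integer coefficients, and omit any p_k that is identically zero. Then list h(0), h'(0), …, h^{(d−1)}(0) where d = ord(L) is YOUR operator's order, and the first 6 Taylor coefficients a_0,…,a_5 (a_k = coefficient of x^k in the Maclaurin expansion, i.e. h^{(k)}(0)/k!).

f: a_k = 0, -6, 9, -18, 81/2, -486/5, …
g: a_k = -2, -2, -1, -1/3, -1/12, -1/60, …
h₀=f·g: eliminate ⇒ L₀, order ≤ 2·1.
h₀' ⇒ L via d/dx closure of L₀.
L = (13 - 12·x + 9·x^2) + (-11 + 15·x - 18·x^2)·Dx + (-2 - 3·x + 9·x^2)·Dx^2  (order 2).
h: a_k = 12, -12, 72, -208, 1289/2, -3921/2, …
ICs: h(0) = 12, h′(0) = -12.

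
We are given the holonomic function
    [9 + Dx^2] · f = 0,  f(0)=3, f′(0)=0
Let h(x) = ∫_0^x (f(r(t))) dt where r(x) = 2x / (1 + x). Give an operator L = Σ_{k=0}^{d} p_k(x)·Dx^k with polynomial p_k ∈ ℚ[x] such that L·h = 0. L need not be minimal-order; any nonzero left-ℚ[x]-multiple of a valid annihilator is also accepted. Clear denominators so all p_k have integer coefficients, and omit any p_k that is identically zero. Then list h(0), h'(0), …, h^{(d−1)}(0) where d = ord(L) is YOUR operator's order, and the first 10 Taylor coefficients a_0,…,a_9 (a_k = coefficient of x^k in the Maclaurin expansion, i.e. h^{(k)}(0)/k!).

f: a_k = 3, 0, -27/2, 0, 81/8, 0, -243/80, 0, 2187/4480, 0, …
f∘r: x↦r, Dx↦Dx/r' in L_f ⇒ L₀.
h=∫₀ˣh₀: take L = L₀·Dx.
L = 36·Dx + (2 + 6·x + 6·x^2 + 2·x^3)·Dx^2 + (1 + 4·x + 6·x^2 + 4·x^3 + x^4)·Dx^3  (order 3).
h: a_k = 0, 3, 0, -18, 27, 0, -72, 5778/35, -2187/10, 1038/7, …
ICs: h(0) = 0, h′(0) = 3, h′′(0) = 0.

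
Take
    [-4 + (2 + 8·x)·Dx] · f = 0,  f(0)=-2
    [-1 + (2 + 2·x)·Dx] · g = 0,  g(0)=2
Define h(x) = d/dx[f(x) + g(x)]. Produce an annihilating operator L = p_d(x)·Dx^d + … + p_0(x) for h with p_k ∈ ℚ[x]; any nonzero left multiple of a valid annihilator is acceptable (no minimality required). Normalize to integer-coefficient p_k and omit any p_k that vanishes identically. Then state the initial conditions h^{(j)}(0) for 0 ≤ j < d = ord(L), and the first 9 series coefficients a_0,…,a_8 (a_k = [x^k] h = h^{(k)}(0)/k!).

L = -6 + (-15 - 24·x)·Dx + (-2 - 10·x - 8·x^2)·Dx^2  (order 2).
h: a_k = -3, 15/2, -189/8, 1275/16, -35805/128, 257985/256, -3784473/1024, 28114515/2048, -1686890205/32768, …
ICs: h(0) = -3, h′(0) = 15/2.

f: a_k = -2, -4, 4, -8, 20, -56, 168, -528, 1716, …
g: a_k = 2, 1, -1/4, 1/8, -5/64, 7/128, -21/512, 33/1024, -429/16384, …
Sum ⇒ L₀ = lclm(L_f,L_g) in ℚ(x)⟨Dx⟩.
h=h₀': d/dx-closure on L₀ ⇒ L.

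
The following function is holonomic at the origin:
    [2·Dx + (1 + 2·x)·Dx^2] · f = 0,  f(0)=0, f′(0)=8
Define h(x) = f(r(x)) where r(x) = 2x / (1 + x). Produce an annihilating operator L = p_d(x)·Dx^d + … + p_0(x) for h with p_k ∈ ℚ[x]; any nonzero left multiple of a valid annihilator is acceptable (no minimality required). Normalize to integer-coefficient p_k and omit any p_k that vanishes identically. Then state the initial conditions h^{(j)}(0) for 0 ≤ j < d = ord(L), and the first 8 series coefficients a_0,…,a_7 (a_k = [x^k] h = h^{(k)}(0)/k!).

f: a_k = 0, 8, -8, 32/3, -16, 128/5, -128/3, 512/7, …
Substitute x→r, Dx→(1/r')Dx; clear ⇒ L₀.
L = (6 + 10·x)·Dx + (1 + 6·x + 5·x^2)·Dx^2  (order 2).
h: a_k = 0, 16, -48, 496/3, -624, 12496/5, -10416, 312496/7, …
ICs: h(0) = 0, h′(0) = 16.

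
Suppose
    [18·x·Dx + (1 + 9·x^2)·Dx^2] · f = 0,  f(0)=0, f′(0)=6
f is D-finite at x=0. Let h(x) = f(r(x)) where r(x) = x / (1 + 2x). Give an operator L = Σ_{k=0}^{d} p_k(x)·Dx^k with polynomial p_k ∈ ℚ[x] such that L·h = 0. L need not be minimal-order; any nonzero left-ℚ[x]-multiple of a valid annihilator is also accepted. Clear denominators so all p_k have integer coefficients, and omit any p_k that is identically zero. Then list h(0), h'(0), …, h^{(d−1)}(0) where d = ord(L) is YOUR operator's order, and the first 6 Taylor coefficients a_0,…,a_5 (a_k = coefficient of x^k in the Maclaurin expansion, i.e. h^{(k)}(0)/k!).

L = (4 + 26·x)·Dx + (1 + 4·x + 13·x^2)·Dx^2  (order 2).
h: a_k = 0, 6, -12, 6, 60, -1194/5, …
ICs: h(0) = 0, h′(0) = 6.

f: a_k = 0, 6, 0, -18, 0, 486/5, …
Change of var in L_f (x↦r) gives L₀.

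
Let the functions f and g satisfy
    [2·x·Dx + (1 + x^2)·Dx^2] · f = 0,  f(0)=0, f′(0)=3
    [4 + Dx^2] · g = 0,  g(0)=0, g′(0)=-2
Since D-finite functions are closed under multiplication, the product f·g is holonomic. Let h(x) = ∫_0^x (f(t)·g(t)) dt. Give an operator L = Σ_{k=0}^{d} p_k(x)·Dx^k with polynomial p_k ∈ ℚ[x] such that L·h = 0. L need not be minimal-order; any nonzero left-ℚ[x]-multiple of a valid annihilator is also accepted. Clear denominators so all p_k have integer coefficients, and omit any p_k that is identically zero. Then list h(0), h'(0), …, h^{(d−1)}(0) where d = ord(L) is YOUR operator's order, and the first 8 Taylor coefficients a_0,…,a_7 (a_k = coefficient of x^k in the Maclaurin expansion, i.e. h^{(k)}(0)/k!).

L = (160 + 464·x^2 + 464·x^4 + 256·x^6 + 64·x^8)·Dx + (96·x + 224·x^3 + 192·x^5 + 64·x^7)·Dx^2 + (60 + 188·x^2 + 216·x^4 + 128·x^6 + 32·x^8)·Dx^3 + (24·x + 56·x^3 + 48·x^5 + 16·x^7)·Dx^4 + (5 + 18·x^2 + 25·x^4 + 16·x^6 + 4·x^8)·Dx^5  (order 5).
h: a_k = 0, 0, 0, -2, 0, 6/5, 0, -10/21, …
ICs: h(0) = 0, h′(0) = 0, h′′(0) = 0, h′′′(0) = -12, h′′′′(0) = 0.

f: a_k = 0, 3, 0, -1, 0, 3/5, 0, -3/7, …
g: a_k = 0, -2, 0, 4/3, 0, -4/15, 0, 8/315, …
Product ⇒ symmetric product L₀, ord ≤ 4.
h=∫₀ˣh₀: take L = L₀·Dx.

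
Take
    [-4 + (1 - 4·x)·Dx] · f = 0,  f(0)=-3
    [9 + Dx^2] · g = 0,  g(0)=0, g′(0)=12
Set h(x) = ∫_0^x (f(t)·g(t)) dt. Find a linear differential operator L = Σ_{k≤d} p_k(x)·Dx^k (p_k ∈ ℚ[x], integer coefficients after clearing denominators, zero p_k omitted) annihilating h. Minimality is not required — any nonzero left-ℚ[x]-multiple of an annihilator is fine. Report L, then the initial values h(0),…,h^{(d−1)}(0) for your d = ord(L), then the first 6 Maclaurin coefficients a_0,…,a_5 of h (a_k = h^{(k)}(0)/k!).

f: a_k = -3, -12, -48, -192, -768, -3072, …
g: a_k = 0, 12, 0, -18, 0, 81/10, …
Sym-product of L_f,L_g gives L₀ (≤ ord 2).
h=∫₀ˣh₀: take L = L₀·Dx.
L = (-9 + 36·x)·Dx + 8·Dx^2 + (-1 + 4·x)·Dx^3  (order 3).
h: a_k = 0, 0, -18, -48, -261/2, -2088/5, …
ICs: h(0) = 0, h′(0) = 0, h′′(0) = -36.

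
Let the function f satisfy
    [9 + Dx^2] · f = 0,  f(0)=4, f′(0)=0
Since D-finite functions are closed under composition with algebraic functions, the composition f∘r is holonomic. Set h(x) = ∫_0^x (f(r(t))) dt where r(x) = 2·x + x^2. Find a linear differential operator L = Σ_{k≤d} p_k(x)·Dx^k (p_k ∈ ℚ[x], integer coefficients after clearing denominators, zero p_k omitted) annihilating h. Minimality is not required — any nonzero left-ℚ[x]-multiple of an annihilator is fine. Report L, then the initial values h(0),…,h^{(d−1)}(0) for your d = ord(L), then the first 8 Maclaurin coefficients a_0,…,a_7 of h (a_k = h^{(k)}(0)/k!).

L = (36 + 108·x + 108·x^2 + 36·x^3)·Dx - Dx^2 + (1 + x)·Dx^3  (order 3).
h: a_k = 0, 4, 0, -24, -18, 198/5, 72, 324/35, …
ICs: h(0) = 0, h′(0) = 4, h′′(0) = 0.

f: a_k = 4, 0, -18, 0, 27/2, 0, -81/20, 0, …
Substitute x→r, Dx→(1/r')Dx; clear ⇒ L₀.
∫: right-multiply L₀ by Dx.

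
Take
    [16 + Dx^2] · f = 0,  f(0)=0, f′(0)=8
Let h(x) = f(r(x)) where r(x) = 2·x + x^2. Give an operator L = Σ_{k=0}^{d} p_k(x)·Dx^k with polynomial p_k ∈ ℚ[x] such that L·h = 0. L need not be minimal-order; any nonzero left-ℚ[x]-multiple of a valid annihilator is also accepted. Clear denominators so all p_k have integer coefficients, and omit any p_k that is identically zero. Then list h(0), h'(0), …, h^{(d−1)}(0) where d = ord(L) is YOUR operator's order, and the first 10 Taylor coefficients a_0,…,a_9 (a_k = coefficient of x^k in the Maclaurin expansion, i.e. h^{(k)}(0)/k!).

f: a_k = 0, 8, 0, -64/3, 0, 256/15, 0, -2048/315, 0, 4096/2835, …
L₀ from L_f via x↦r, Dx↦r'^{-1}Dx.
L = (64 + 192·x + 192·x^2 + 64·x^3) - Dx + (1 + x)·Dx^2  (order 2).
h: a_k = 0, 16, 8, -512/3, -256, 6272/15, 1344, 167936/315, -100352/45, -9805312/2835, …
ICs: h(0) = 0, h′(0) = 16.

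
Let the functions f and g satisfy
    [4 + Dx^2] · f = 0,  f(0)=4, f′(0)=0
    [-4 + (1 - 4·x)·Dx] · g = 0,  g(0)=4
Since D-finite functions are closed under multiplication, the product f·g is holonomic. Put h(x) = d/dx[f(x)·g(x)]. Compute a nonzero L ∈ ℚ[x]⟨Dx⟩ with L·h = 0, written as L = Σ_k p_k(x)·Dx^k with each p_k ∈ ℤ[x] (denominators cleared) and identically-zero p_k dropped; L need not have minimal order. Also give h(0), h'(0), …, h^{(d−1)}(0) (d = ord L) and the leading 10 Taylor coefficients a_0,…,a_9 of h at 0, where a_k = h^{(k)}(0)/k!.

f: a_k = 4, 0, -8, 0, 8/3, 0, -16/45, 0, 8/315, 0, …
g: a_k = 4, 16, 64, 256, 1024, 4096, 16384, 65536, 262144, 1048576, …
Sym-product of L_f,L_g gives L₀ (≤ ord 2).
h=h₀': d/dx-closure on L₀ ⇒ L.
L = (-28 - 32·x + 64·x^2) + (-8 + 32·x)·Dx + (1 - 8·x + 16·x^2)·Dx^2  (order 2).
h: a_k = 64, 448, 2688, 43136/3, 215680/3, 5176192/15, 72466688/45, 2318934272/315, 1159467136/35, 417408168832/2835, …
ICs: h(0) = 64, h′(0) = 448.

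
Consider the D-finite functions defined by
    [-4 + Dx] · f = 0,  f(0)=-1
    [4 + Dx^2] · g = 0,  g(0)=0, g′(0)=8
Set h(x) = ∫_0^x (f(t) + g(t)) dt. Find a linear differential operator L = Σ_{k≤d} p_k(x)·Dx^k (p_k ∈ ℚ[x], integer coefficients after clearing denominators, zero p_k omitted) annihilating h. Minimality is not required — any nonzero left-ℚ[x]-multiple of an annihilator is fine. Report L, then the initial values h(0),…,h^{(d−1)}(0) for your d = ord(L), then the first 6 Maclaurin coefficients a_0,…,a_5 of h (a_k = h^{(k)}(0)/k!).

L = -16·Dx + 4·Dx^2 - 4·Dx^3 + Dx^4  (order 4).
h: a_k = 0, -1, 2, -8/3, -4, -32/15, …
ICs: h(0) = 0, h′(0) = -1, h′′(0) = 4, h′′′(0) = -16.

f: a_k = -1, -4, -8, -32/3, -32/3, -128/15, …
g: a_k = 0, 8, 0, -16/3, 0, 16/15, …
Weyl lclm of L_f,L_g ⇒ L₀ (ord ≤ 3).
h=∫₀ˣh₀: take L = L₀·Dx.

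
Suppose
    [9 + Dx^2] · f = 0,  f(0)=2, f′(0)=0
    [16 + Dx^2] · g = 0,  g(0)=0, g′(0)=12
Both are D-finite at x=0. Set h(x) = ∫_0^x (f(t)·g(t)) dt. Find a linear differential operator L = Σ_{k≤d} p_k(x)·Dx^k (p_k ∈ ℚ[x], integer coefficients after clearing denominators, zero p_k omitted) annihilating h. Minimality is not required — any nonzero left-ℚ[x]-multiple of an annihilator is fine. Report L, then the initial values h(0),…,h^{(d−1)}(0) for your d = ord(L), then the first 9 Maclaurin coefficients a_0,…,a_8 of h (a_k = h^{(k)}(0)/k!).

L = 49·Dx + 50·Dx^3 + Dx^5  (order 5).
h: a_k = 0, 0, 12, 0, -43, 0, 2101/30, 0, -102943/1680, …
ICs: h(0) = 0, h′(0) = 0, h′′(0) = 24, h′′′(0) = 0, h′′′′(0) = -1032.

f: a_k = 2, 0, -9, 0, 27/4, 0, -81/40, 0, 729/2240, …
g: a_k = 0, 12, 0, -32, 0, 128/5, 0, -1024/105, 0, …
L₀ := L_f ⊗_s L_g (sym. prod.), ord ≤ 4.
h=∫₀ˣh₀: take L = L₀·Dx.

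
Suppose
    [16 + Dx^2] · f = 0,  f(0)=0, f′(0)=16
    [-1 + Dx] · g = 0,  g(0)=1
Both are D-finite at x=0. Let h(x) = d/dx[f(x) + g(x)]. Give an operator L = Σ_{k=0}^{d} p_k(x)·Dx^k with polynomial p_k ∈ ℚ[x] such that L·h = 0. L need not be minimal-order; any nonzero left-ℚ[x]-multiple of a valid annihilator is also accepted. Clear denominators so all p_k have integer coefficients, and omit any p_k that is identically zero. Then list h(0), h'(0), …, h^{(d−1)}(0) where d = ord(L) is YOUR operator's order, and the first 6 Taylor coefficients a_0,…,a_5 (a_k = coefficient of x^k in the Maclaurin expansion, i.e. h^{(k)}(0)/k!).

L = 16 - 16·Dx + Dx^2 - Dx^3  (order 3).
h: a_k = 17, 1, -255/2, 1/6, 4097/24, 1/120, …
ICs: h(0) = 17, h′(0) = 1, h′′(0) = -255.

f: a_k = 0, 16, 0, -128/3, 0, 512/15, …
g: a_k = 1, 1, 1/2, 1/6, 1/24, 1/120, …
h₀=f+g: left-lcm gives L₀, ord ≤ 3.
Derive L from L₀ (diff closure).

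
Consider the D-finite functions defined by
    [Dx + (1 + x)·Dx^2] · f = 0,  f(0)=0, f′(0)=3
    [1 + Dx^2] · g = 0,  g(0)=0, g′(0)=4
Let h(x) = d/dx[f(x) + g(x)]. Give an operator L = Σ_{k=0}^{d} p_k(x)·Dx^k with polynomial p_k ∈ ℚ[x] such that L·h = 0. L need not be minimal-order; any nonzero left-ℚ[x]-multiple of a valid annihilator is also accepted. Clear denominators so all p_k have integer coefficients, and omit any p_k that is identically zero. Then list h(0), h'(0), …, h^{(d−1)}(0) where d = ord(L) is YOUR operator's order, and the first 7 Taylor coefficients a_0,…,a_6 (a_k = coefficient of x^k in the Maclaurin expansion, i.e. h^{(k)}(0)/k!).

f: a_k = 0, 3, -3/2, 1, -3/4, 3/5, -1/2, …
g: a_k = 0, 4, 0, -2/3, 0, 1/30, 0, …
L₀ := lclm(L_f,L_g); ord L₀ ≤ 2+2.
Differentiate: ansatz ord ≤ ord L₀ ⇒ L.
L = (7 + 2·x + x^2) + (3 + 5·x + 3·x^2 + x^3)·Dx + (7 + 2·x + x^2)·Dx^2 + (3 + 5·x + 3·x^2 + x^3)·Dx^3  (order 3).
h: a_k = 7, -3, 1, -3, 19/6, -3, 539/180, …
ICs: h(0) = 7, h′(0) = -3, h′′(0) = 2.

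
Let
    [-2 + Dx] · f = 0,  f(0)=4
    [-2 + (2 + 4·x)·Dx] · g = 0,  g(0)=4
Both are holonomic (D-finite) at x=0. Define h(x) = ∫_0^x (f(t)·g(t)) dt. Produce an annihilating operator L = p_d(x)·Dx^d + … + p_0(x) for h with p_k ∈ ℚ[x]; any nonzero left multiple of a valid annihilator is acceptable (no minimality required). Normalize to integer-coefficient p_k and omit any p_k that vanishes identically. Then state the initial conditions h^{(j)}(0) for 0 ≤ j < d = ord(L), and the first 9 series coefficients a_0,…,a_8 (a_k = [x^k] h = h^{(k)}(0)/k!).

f: a_k = 4, 8, 8, 16/3, 8/3, 16/15, 16/45, 32/315, 8/315, …
g: a_k = 4, 4, -2, 2, -5/2, 7/2, -21/4, 33/4, -429/32, …
Product ⇒ symmetric product L₀, ord ≤ 1.
Integrate: L := L₀·Dx.
L = (-3 - 4·x)·Dx + (1 + 2·x)·Dx^2  (order 2).
h: a_k = 0, 16, 24, 56/3, 34/3, 22/5, 107/45, -89/315, 1123/840, …
ICs: h(0) = 0, h′(0) = 16.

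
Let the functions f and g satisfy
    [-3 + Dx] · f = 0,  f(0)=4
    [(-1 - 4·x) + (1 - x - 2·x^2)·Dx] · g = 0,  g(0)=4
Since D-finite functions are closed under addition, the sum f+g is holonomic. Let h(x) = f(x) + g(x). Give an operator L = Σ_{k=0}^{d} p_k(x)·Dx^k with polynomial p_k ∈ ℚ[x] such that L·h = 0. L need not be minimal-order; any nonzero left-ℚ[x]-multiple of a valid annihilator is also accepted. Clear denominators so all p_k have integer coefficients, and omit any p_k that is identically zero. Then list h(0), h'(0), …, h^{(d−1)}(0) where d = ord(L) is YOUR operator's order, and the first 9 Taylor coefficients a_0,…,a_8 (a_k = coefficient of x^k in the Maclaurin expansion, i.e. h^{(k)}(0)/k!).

f: a_k = 4, 12, 18, 18, 27/2, 81/10, 81/20, 243/140, 729/1120, …
g: a_k = 4, 4, 12, 20, 44, 84, 172, 340, 684, …
h₀=f+g: left-lcm gives L₀, ord ≤ 2.
L = (9 + 9·x + 126·x^2 + 72·x^3) + (3 - 30·x - 51·x^2 + 36·x^3 + 36·x^4)·Dx + (-2 + 9·x + 3·x^2 - 20·x^3 - 12·x^4)·Dx^2  (order 2).
h: a_k = 8, 16, 30, 38, 115/2, 921/10, 3521/20, 47843/140, 766809/1120, …
ICs: h(0) = 8, h′(0) = 16.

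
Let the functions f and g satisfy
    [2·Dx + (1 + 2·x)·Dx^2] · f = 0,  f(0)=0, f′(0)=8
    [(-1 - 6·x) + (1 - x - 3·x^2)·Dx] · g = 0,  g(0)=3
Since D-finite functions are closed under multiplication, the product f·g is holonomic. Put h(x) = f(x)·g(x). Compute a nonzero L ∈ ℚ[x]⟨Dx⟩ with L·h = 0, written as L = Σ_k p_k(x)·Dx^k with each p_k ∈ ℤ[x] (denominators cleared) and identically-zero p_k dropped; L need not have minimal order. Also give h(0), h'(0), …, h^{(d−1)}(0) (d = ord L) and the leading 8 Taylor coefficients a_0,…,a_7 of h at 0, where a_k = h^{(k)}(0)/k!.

f: a_k = 0, 8, -8, 32/3, -16, 128/5, -128/3, 512/7, …
g: a_k = 3, 3, 12, 21, 57, 120, 291, 651, …
L₀ := L_f ⊗_s L_g (sym. prod.), ord ≤ 2.
L = (8 + 24·x) + (18·x + 30·x^2)·Dx + (-1 - x + 5·x^2 + 6·x^3)·Dx^2  (order 2).
h: a_k = 0, 24, 0, 104, 56, 2224/5, 2424/5, 71352/35, …
ICs: h(0) = 0, h′(0) = 24.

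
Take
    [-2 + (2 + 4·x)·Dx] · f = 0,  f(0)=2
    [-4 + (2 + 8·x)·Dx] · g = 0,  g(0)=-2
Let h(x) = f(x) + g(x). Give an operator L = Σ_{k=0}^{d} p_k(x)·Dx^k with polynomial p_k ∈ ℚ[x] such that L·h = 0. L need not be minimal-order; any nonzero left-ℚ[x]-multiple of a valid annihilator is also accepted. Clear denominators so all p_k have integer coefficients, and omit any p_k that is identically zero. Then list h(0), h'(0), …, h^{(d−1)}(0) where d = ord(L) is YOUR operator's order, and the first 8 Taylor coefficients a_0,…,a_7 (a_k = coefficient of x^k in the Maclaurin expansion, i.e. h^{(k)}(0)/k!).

f: a_k = 2, 2, -1, 1, -5/4, 7/4, -21/8, 33/8, …
g: a_k = -2, -4, 4, -8, 20, -56, 168, -528, …
Weyl lclm of L_f,L_g ⇒ L₀ (ord ≤ 2).
L = -2 + (3 + 8·x)·Dx + (1 + 6·x + 8·x^2)·Dx^2  (order 2).
h: a_k = 0, -2, 3, -7, 75/4, -217/4, 1323/8, -4191/8, …
ICs: h(0) = 0, h′(0) = -2.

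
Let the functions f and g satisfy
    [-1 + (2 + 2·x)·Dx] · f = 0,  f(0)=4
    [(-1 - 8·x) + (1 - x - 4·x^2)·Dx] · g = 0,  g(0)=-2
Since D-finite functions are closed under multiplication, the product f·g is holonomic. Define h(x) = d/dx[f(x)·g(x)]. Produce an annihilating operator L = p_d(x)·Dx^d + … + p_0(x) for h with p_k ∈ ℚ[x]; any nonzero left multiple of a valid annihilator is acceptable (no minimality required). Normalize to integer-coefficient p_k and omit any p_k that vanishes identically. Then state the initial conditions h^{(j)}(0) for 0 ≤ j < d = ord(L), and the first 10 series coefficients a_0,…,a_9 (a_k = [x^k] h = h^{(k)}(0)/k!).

f: a_k = 4, 2, -1/2, 1/4, -5/32, 7/64, -21/256, 33/512, -429/8192, 715/16384, …
g: a_k = -2, -2, -10, -18, -58, -130, -362, -882, -2330, -5858, …
L₀ := L_f ⊗_s L_g (sym. prod.), ord ≤ 1.
h₀' ⇒ L via d/dx closure of L₀.
L = (43 + 210·x + 603·x^2 + 680·x^3 + 240·x^4) + (-6 - 34·x + 6·x^2 + 194·x^3 + 256·x^4 + 96·x^5)·Dx  (order 1).
h: a_k = -12, -86, -549/2, -4211/4, -100705/32, -645885/64, -7525945/256, -44759491/512, -2044232793/8192, -11704245945/16384, …
ICs: h(0) = -12.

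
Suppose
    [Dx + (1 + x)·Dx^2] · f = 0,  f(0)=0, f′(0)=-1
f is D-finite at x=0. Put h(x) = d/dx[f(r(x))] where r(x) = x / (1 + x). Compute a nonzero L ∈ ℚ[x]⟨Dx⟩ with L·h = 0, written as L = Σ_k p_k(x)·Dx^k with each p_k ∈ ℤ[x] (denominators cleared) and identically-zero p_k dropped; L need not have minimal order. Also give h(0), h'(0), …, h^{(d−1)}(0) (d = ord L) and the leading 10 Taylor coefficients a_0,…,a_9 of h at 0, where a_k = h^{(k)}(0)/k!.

f: a_k = 0, -1, 1/2, -1/3, 1/4, -1/5, 1/6, -1/7, 1/8, -1/9, …
f∘r: x↦r, Dx↦Dx/r' in L_f ⇒ L₀.
Differentiate: ansatz ord ≤ ord L₀ ⇒ L.
L = (3 + 4·x) + (1 + 3·x + 2·x^2)·Dx  (order 1).
h: a_k = -1, 3, -7, 15, -31, 63, -127, 255, -511, 1023, …
ICs: h(0) = -1.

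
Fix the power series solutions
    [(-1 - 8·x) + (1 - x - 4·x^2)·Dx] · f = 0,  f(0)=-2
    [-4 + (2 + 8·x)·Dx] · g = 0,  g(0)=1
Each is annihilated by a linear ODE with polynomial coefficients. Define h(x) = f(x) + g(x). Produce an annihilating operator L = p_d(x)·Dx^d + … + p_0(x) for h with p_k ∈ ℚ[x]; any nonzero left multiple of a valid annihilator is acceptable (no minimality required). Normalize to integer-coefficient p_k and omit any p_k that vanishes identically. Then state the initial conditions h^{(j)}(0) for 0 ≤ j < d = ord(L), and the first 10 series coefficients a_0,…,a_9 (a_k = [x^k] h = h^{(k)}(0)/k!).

L = (-24 - 156·x - 336·x^2 - 640·x^3) + (14 + 96·x + 420·x^2 + 1184·x^3 + 1600·x^4)·Dx + (1 - 11·x - 90·x^2 - 24·x^3 + 544·x^4 + 640·x^5)·Dx^2  (order 2).
h: a_k = -1, 0, -12, -14, -68, -102, -446, -618, -3188, -2998, …
ICs: h(0) = -1, h′(0) = 0.

f: a_k = -2, -2, -10, -18, -58, -130, -362, -882, -2330, -5858, …
g: a_k = 1, 2, -2, 4, -10, 28, -84, 264, -858, 2860, …
Sum ⇒ L₀ = lclm(L_f,L_g) in ℚ(x)⟨Dx⟩.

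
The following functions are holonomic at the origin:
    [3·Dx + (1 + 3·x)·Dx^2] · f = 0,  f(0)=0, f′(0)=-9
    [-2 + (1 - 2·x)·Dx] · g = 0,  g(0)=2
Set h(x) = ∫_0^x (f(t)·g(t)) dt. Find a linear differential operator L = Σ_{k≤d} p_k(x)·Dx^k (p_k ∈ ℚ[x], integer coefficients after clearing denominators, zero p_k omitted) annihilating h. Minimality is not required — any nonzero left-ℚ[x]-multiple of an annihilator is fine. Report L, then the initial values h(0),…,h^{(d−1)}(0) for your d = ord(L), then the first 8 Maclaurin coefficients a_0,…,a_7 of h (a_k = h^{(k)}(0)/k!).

f: a_k = 0, -9, 27/2, -27, 243/4, -729/5, 729/2, -6561/7, …
g: a_k = 2, 4, 8, 16, 32, 64, 128, 256, …
h₀=f·g: eliminate ⇒ L₀, order ≤ 2·1.
h=∫₀ˣh₀: take L = L₀·Dx.
L = 6·Dx + (1 + 18·x)·Dx^2 + (-1 - x + 6·x^2)·Dx^3  (order 3).
h: a_k = 0, 0, -9, -3, -18, -9/2, -561/10, 279/35, …
ICs: h(0) = 0, h′(0) = 0, h′′(0) = -18.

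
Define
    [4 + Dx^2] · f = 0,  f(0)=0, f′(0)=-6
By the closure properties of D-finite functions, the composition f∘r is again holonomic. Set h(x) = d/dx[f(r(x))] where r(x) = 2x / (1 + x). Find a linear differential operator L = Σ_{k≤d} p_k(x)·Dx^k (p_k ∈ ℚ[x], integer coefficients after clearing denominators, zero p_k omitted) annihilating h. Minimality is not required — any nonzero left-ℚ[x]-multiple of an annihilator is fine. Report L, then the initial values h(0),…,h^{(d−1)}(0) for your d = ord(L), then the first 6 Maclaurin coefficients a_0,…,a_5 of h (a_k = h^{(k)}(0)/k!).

f: a_k = 0, -6, 0, 4, 0, -4/5, …
L₀ from L_f via x↦r, Dx↦r'^{-1}Dx.
Derive L from L₀ (diff closure).
L = (22 + 12·x + 6·x^2) + (6 + 18·x + 18·x^2 + 6·x^3)·Dx + (1 + 4·x + 6·x^2 + 4·x^3 + x^4)·Dx^2  (order 2).
h: a_k = -12, 24, 60, -336, 772, -1080, …
ICs: h(0) = -12, h′(0) = 24.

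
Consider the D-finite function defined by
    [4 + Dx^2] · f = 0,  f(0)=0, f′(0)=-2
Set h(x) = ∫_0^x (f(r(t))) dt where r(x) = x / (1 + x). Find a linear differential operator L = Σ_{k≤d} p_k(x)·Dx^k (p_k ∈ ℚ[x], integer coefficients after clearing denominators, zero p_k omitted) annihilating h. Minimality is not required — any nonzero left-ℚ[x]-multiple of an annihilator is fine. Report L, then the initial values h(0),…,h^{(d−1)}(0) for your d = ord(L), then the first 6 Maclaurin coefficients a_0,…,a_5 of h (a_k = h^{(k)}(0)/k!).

f: a_k = 0, -2, 0, 4/3, 0, -4/15, …
f∘r: x↦r, Dx↦Dx/r' in L_f ⇒ L₀.
Integrate: L := L₀·Dx.
L = 4·Dx + (2 + 6·x + 6·x^2 + 2·x^3)·Dx^2 + (1 + 4·x + 6·x^2 + 4·x^3 + x^4)·Dx^3  (order 3).
h: a_k = 0, 0, -1, 2/3, -1/6, -2/5, …
ICs: h(0) = 0, h′(0) = 0, h′′(0) = -2.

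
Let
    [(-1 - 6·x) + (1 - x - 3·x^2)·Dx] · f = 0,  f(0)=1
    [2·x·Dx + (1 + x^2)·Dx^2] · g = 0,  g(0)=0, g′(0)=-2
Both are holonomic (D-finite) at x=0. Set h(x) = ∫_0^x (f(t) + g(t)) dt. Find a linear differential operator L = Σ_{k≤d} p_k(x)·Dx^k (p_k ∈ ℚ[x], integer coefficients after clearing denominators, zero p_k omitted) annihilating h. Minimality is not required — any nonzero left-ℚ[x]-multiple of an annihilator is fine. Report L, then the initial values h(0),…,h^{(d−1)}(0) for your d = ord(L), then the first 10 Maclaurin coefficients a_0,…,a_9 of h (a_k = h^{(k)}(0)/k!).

L = (-8 + 32·x + 300·x^2 + 504·x^3 + 1134·x^4 + 162·x^6)·Dx^2 + (22 + 148·x + 184·x^2 + 576·x^3 + 441·x^4 + 918·x^5 + 27·x^6 + 162·x^7)·Dx^3 + (-4 - 6·x - 18·x^2 + 60·x^3 + 85·x^4 + 75·x^5 + 126·x^6 + 9·x^7 + 27·x^8)·Dx^4  (order 4).
h: a_k = 0, 1, -1/2, 4/3, 23/12, 19/5, 33/5, 97/7, 1521/56, 508/9, …
ICs: h(0) = 0, h′(0) = 1, h′′(0) = -1, h′′′(0) = 8.

f: a_k = 1, 1, 4, 7, 19, 40, 97, 217, 508, 1159, …
g: a_k = 0, -2, 0, 2/3, 0, -2/5, 0, 2/7, 0, -2/9, …
Sum ⇒ L₀ = lclm(L_f,L_g) in ℚ(x)⟨Dx⟩.
∫: right-multiply L₀ by Dx.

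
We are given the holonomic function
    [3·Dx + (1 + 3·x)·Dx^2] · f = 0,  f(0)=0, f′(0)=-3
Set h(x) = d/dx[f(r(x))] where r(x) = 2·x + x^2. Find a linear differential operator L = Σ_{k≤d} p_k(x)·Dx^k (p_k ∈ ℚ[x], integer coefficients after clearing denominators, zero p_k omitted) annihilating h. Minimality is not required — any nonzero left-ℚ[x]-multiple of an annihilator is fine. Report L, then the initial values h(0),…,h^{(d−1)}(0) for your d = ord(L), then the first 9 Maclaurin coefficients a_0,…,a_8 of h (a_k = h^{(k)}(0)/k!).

L = (5 + 6·x + 3·x^2) + (1 + 7·x + 9·x^2 + 3·x^3)·Dx  (order 1).
h: a_k = -6, 30, -162, 882, -4806, 26190, -142722, 777762, -4238406, …
ICs: h(0) = -6.

f: a_k = 0, -3, 9/2, -9, 81/4, -243/5, 243/2, -2187/7, 6561/8, …
Change of var in L_f (x↦r) gives L₀.
h₀' ⇒ L via d/dx closure of L₀.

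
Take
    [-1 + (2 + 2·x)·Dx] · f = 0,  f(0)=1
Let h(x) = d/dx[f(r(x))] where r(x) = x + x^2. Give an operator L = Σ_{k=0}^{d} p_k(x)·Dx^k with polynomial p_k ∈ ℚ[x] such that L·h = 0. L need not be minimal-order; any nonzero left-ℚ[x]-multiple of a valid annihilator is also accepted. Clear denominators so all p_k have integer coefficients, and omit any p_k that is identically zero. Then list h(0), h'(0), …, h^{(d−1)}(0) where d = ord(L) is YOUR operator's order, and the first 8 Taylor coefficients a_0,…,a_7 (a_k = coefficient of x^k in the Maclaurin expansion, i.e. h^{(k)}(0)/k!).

L = 3 + (-2 - 6·x - 6·x^2 - 4·x^3)·Dx  (order 1).
h: a_k = 1/2, 3/4, -9/16, 3/32, 75/256, -171/512, 147/2048, 867/4096, …
ICs: h(0) = 1/2.

f: a_k = 1, 1/2, -1/8, 1/16, -5/128, 7/256, -21/1024, 33/2048, …
f∘r: x↦r, Dx↦Dx/r' in L_f ⇒ L₀.
h₀' ⇒ L via d/dx closure of L₀.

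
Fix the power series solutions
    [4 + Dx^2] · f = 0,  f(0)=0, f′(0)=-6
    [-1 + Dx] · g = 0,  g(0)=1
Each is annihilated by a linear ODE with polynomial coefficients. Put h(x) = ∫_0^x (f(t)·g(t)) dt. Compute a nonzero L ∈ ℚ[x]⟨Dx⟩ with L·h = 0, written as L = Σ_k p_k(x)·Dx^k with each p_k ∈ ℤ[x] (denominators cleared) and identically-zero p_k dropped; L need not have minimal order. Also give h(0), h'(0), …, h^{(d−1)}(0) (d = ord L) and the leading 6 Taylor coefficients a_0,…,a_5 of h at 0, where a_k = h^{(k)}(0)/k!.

f: a_k = 0, -6, 0, 4, 0, -4/5, …
g: a_k = 1, 1, 1/2, 1/6, 1/24, 1/120, …
h₀=f·g: eliminate ⇒ L₀, order ≤ 2·1.
∫: right-multiply L₀ by Dx.
L = 5·Dx - 2·Dx^2 + Dx^3  (order 3).
h: a_k = 0, 0, -3, -2, 1/4, 3/5, …
ICs: h(0) = 0, h′(0) = 0, h′′(0) = -6.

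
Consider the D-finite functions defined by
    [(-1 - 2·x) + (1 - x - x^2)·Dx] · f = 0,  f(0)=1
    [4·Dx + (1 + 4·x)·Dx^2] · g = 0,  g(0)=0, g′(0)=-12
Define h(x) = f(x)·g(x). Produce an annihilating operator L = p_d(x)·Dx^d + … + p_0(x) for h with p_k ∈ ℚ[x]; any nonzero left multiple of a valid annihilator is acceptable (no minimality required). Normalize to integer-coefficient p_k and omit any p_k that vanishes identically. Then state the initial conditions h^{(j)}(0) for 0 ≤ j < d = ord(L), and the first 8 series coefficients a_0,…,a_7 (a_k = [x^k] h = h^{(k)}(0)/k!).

L = (6 + 16·x) + (-2 + 16·x + 20·x^2)·Dx + (-1 - 3·x + 5·x^2 + 4·x^3)·Dx^2  (order 2).
h: a_k = 0, -12, 12, -64, 140, -2692/5, 8248/5, -206868/35, …
ICs: h(0) = 0, h′(0) = -12.

f: a_k = 1, 1, 2, 3, 5, 8, 13, 21, …
g: a_k = 0, -12, 24, -64, 192, -3072/5, 2048, -49152/7, …
Sym-product of L_f,L_g gives L₀ (≤ ord 2).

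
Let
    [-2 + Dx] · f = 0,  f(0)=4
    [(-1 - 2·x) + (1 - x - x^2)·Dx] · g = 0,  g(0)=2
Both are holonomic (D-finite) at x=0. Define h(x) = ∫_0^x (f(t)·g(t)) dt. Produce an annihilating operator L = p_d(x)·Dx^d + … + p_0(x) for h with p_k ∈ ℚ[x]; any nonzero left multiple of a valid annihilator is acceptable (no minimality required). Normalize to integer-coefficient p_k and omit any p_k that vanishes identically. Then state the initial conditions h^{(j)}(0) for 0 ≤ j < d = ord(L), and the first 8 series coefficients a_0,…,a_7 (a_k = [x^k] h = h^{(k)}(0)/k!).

f: a_k = 4, 8, 8, 16/3, 8/3, 16/15, 16/45, 32/315, …
g: a_k = 2, 2, 4, 6, 10, 16, 26, 42, …
Sym-product of L_f,L_g gives L₀ (≤ ord 1).
∫: right-multiply L₀ by Dx.
L = (3 - 2·x^2)·Dx + (-1 + x + x^2)·Dx^2  (order 2).
h: a_k = 0, 8, 12, 16, 62/3, 136/5, 184/5, 16088/315, …
ICs: h(0) = 0, h′(0) = 8.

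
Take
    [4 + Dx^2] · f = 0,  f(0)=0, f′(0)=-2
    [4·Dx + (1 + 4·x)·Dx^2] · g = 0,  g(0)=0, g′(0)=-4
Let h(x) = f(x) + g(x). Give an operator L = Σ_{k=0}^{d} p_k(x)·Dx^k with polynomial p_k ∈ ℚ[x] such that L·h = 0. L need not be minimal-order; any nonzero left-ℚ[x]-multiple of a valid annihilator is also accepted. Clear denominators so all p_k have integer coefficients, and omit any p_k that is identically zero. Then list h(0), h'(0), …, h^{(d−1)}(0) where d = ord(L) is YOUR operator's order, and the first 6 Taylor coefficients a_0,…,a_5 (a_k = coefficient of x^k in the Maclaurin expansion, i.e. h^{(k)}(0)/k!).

f: a_k = 0, -2, 0, 4/3, 0, -4/15, …
g: a_k = 0, -4, 8, -64/3, 64, -1024/5, …
L₀ := lclm(L_f,L_g); ord L₀ ≤ 2+2.
L = (400 + 128·x + 256·x^2)·Dx + (36 + 176·x + 192·x^2 + 256·x^3)·Dx^2 + (100 + 32·x + 64·x^2)·Dx^3 + (9 + 44·x + 48·x^2 + 64·x^3)·Dx^4  (order 4).
h: a_k = 0, -6, 8, -20, 64, -3076/15, …
ICs: h(0) = 0, h′(0) = -6, h′′(0) = 16, h′′′(0) = -120.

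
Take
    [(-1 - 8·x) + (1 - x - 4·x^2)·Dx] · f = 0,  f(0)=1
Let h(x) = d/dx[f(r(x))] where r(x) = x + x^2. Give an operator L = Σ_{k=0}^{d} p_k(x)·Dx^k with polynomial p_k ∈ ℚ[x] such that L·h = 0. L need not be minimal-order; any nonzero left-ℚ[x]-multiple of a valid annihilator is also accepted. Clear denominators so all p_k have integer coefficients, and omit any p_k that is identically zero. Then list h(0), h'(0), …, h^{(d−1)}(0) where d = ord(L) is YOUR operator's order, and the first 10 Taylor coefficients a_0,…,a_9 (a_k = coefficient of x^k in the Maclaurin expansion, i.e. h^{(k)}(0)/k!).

L = (12 + 78·x + 246·x^2 + 656·x^3 + 1128·x^4 + 960·x^5 + 320·x^6) + (-1 - 9·x - 9·x^2 + 66·x^3 + 220·x^4 + 312·x^5 + 224·x^6 + 64·x^7)·Dx  (order 1).
h: a_k = 1, 12, 57, 244, 1040, 4134, 16051, 61168, 229095, 847850, …
ICs: h(0) = 1.

f: a_k = 1, 1, 5, 9, 29, 65, 181, 441, 1165, 2929, …
Substitute x→r, Dx→(1/r')Dx; clear ⇒ L₀.
h=h₀': d/dx-closure on L₀ ⇒ L.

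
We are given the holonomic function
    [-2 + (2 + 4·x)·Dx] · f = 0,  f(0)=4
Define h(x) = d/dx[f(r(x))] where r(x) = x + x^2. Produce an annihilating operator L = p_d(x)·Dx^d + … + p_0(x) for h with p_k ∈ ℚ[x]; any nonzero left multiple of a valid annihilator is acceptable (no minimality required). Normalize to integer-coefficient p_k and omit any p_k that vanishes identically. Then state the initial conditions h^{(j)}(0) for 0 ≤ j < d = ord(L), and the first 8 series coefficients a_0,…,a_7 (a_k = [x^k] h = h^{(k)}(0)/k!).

L = 1 + (-1 - 4·x - 6·x^2 - 4·x^3)·Dx  (order 1).
h: a_k = 4, 4, -6, 6, -5/2, -9/2, 49/4, -61/4, …
ICs: h(0) = 4.

f: a_k = 4, 4, -2, 2, -5/2, 7/2, -21/4, 33/4, …
f∘r: x↦r, Dx↦Dx/r' in L_f ⇒ L₀.
Differentiate: ansatz ord ≤ ord L₀ ⇒ L.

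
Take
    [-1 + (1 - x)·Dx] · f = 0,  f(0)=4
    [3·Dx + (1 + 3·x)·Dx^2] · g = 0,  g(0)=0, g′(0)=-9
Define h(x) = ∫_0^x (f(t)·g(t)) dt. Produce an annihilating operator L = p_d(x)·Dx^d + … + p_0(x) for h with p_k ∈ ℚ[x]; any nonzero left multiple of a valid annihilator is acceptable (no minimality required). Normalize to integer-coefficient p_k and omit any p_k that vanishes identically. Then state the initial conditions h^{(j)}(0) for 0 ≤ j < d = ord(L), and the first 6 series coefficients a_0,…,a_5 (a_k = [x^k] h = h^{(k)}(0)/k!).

f: a_k = 4, 4, 4, 4, 4, 4, …
g: a_k = 0, -9, 27/2, -27, 243/4, -729/5, …
h₀=f·g: eliminate ⇒ L₀, order ≤ 1·2.
h=∫h₀ ⇒ L = L₀·Dx.
L = 3·Dx + (-1 + 9·x)·Dx^2 + (-1 - 2·x + 3·x^2)·Dx^3  (order 3).
h: a_k = 0, 0, -18, 6, -45/2, 153/5, …
ICs: h(0) = 0, h′(0) = 0, h′′(0) = -36.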